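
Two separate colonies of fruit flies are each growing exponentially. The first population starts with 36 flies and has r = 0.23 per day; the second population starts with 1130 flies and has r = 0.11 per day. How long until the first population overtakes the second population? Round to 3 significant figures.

Set 36·e^(0.23t) = 1130·e^(0.11t).
e^((0.23 − 0.11)t) = 1130/36 → e^(0.12·t) = 31.389.
0.12·t = ln(31.389) = 3.4465, so t = 3.4465/0.12 = 28.72.

28.7 days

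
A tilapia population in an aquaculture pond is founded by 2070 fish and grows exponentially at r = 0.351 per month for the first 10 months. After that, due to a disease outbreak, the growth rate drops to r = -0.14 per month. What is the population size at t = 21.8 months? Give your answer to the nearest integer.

13271 fish

Phase 1: N(10) = 2070·e^(0.351×10) = 2070·e^3.51 = 69237.9.
Phase 2 runs for 21.8 − 10 = 11.8 months at r = -0.14.
N(21.8) = 69237.9·e^(-0.14×11.8) = 69237.9·e^-1.652 = 13270.6.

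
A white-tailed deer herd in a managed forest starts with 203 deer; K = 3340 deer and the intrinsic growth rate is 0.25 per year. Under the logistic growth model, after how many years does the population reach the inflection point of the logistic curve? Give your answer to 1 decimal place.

Logistic growth is fastest at N = K/2 = 1670.
A = (K − N₀)/N₀ = 15.453. Set K/(1 + A·e^(−rt)) = K/2 → A·e^(−rt) = 1.
e^(−0.25t) = 1/15.453 = 0.0647115, so t = ln(15.453)/0.25 = 2.7378/0.25 = 10.951.

11.0 years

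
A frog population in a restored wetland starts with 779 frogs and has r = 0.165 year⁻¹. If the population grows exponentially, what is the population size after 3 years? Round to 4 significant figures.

N(t) = N₀·e^(rt) = 779 × e^(0.165×3) = 779 × e^0.495.
e^0.495 ≈ 1.6405, so N ≈ 779 × 1.6405 = 1277.95.

1278 frogs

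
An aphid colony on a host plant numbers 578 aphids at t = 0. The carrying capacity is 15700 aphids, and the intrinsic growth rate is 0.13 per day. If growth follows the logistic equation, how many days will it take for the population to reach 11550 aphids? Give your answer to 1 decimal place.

33.0 days

A = (K − N₀)/N₀ = (15700 − 578)/578 = 26.163.
Solve 15700/(1 + 26.163·e^(−0.13t)) = 11550: 1 + 26.163·e^(−0.13t) = 1.3593, so e^(−0.13t) = 0.0137336.
−0.13·t = ln(0.0137336) = -4.2879, so t = 4.2879/0.13 = 32.984.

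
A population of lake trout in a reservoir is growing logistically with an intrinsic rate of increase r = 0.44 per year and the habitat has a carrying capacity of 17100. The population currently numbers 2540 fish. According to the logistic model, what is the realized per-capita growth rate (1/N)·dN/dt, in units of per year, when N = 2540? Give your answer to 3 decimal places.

0.375 per year

(1/N)·dN/dt = r(1 − N/K) = 0.44 × (1 − 2540/17100).
= 0.44 × 0.85146 = 0.37464.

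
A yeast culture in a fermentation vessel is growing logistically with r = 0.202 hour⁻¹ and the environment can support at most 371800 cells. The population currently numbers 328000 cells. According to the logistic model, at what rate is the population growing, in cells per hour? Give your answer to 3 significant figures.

7810 cells per hour

dN/dt = rN(1 − N/K) = 0.202 × 328000 × (1 − 328000/371800).
1 − 328000/371800 = 0.11781; dN/dt = 0.202 × 328000 × 0.11781 = 7805.3.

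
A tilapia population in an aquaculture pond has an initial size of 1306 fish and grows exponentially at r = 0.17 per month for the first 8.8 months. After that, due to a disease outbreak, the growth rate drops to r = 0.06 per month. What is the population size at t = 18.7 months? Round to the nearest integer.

Phase 1: N(8.8) = 1306·e^(0.17×8.8) = 1306·e^1.496 = 5829.72.
Phase 2 runs for 18.7 − 8.8 = 9.9 months at r = 0.06.
N(18.7) = 5829.72·e^(0.06×9.9) = 5829.72·e^0.594 = 10558.9.

10559 fish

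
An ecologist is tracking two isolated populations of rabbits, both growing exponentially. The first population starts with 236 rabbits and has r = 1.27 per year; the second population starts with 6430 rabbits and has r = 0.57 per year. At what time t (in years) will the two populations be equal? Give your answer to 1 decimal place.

4.7 years

Set 236·e^(1.27t) = 6430·e^(0.57t).
e^((1.27 − 0.57)t) = 6430/236 → e^(0.7·t) = 27.246.
0.7·t = ln(27.246) = 3.3049, so t = 3.3049/0.7 = 4.7213.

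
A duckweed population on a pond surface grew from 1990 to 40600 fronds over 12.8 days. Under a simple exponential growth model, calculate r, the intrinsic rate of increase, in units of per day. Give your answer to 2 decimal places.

From N(t) = N₀·e^(rt): e^(r·12.8) = 40600/1990 = 20.402.
r·12.8 = ln(20.402) = 3.0156, so r = 3.0156/12.8 = 0.2356.

0.24 per day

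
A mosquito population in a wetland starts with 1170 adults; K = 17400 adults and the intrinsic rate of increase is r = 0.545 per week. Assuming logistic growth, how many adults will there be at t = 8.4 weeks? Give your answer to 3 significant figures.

15200 adults

A = (K − N₀)/N₀ = (17400 − 1170)/1170 = 13.872.
N(t) = K/(1 + A·e^(−rt)) = 17400/(1 + 13.872×e^(−0.545×8.4)).
e^(−4.578) = 0.010275; denominator = 1 + 13.872×0.010275 = 1.1425.
N = 17400/1.1425 = 15229.2.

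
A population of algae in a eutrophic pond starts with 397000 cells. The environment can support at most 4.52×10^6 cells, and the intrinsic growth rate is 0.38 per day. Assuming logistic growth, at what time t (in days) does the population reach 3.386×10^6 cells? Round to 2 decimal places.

9.04 days

A = (K − N₀)/N₀ = (4.52×10^6 − 397000)/397000 = 10.385.
Solve 4.52×10^6/(1 + 10.385·e^(−0.38t)) = 3.386×10^6: 1 + 10.385·e^(−0.38t) = 1.3349, so e^(−0.38t) = 0.032248.
−0.38·t = ln(0.032248) = -3.4343, so t = 3.4343/0.38 = 9.0376.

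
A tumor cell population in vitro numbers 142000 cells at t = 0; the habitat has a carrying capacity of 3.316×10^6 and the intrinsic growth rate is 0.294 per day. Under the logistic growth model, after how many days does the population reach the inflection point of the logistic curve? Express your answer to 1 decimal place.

10.6 days

Logistic growth is fastest at N = K/2 = 1.658×10^6.
A = (K − N₀)/N₀ = 22.352. Set K/(1 + A·e^(−rt)) = K/2 → A·e^(−rt) = 1.
e^(−0.294t) = 1/22.352 = 0.0447385, so t = ln(22.352)/0.294 = 3.1069/0.294 = 10.568.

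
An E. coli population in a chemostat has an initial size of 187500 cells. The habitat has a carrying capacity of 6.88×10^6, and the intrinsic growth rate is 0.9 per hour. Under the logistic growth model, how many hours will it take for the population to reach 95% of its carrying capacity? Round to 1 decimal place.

7.2 hours

A = (K − N₀)/N₀ = (6.88×10^6 − 187500)/187500 = 35.693.
Solve 6.88×10^6/(1 + 35.693·e^(−0.9t)) = 6.536×10^6: 1 + 35.693·e^(−0.9t) = 1.0526, so e^(−0.9t) = 0.00147455.
−0.9·t = ln(0.00147455) = -6.5194, so t = 6.5194/0.9 = 7.2438.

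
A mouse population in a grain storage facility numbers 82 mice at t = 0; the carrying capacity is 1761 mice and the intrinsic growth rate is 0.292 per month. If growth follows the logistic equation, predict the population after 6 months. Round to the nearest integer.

387 mice

A = (K − N₀)/N₀ = (1761 − 82)/82 = 20.476.
N(t) = K/(1 + A·e^(−rt)) = 1761/(1 + 20.476×e^(−0.292×6)).
e^(−1.752) = 0.17343; denominator = 1 + 20.476×0.17343 = 4.551.
N = 1761/4.551 = 386.946.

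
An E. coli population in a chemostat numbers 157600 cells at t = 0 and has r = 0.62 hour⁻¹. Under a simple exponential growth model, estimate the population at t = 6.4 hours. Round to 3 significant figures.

N(t) = N₀·e^(rt) = 157600 × e^(0.62×6.4) = 157600 × e^3.968.
e^3.968 ≈ 52.879, so N ≈ 157600 × 52.879 = 8.333678×10^6.

8330000 cells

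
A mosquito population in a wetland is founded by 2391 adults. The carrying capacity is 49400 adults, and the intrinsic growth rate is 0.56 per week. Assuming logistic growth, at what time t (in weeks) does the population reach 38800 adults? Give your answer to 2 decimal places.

7.64 weeks

A = (K − N₀)/N₀ = (49400 − 2391)/2391 = 19.661.
Solve 49400/(1 + 19.661·e^(−0.56t)) = 38800: 1 + 19.661·e^(−0.56t) = 1.2732, so e^(−0.56t) = 0.0138955.
−0.56·t = ln(0.0138955) = -4.2762, so t = 4.2762/0.56 = 7.6361.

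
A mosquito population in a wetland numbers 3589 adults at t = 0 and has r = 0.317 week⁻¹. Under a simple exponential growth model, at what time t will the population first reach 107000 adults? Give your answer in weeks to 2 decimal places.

10.71 weeks

Set N₀·e^(rt) = 107000: e^(0.317·t) = 107000/3589 = 29.813.
0.317·t = ln(29.813) = 3.395, so t = 3.395/0.317 = 10.71.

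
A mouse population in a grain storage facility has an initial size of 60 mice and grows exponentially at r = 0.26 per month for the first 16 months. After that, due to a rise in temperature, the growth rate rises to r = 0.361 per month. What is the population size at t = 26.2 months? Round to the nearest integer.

Phase 1: N(16) = 60·e^(0.26×16) = 60·e^4.16 = 3844.29.
Phase 2 runs for 26.2 − 16 = 10.2 months at r = 0.361.
N(26.2) = 3844.29·e^(0.361×10.2) = 3844.29·e^3.682 = 152748.

152748 mice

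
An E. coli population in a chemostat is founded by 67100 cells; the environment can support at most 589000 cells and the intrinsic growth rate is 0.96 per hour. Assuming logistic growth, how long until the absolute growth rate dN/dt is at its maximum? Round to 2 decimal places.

2.14 hours

Logistic growth is fastest at N = K/2 = 294500.
A = (K − N₀)/N₀ = 7.7779. Set K/(1 + A·e^(−rt)) = K/2 → A·e^(−rt) = 1.
e^(−0.96t) = 1/7.7779 = 0.128569, so t = ln(7.7779)/0.96 = 2.0513/0.96 = 2.1368.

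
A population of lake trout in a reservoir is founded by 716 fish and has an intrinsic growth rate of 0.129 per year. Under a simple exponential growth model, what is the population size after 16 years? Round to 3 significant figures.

5640 fish

N(t) = N₀·e^(rt) = 716 × e^(0.129×16) = 716 × e^2.064.
e^2.064 ≈ 7.8774, so N ≈ 716 × 7.8774 = 5640.23.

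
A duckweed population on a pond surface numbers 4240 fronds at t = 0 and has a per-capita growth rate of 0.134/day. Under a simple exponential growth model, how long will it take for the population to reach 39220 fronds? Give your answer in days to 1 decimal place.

16.6 days

Set N₀·e^(rt) = 39220: e^(0.134·t) = 39220/4240 = 9.25.
0.134·t = ln(9.25) = 2.2246, so t = 2.2246/0.134 = 16.602.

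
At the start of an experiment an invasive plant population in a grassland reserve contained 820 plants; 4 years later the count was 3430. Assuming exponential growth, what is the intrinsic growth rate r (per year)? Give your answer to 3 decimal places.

0.358 per year

From N(t) = N₀·e^(rt): e^(r·4) = 3430/820 = 4.1829.
r·4 = ln(4.1829) = 1.431, so r = 1.431/4 = 0.35775.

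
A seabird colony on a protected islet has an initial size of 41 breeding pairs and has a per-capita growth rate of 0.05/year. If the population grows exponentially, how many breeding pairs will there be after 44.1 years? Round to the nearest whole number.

N(t) = N₀·e^(rt) = 41 × e^(0.05×44.1) = 41 × e^2.205.
e^2.205 ≈ 9.0703, so N ≈ 41 × 9.0703 = 371.88.

372 breeding pairs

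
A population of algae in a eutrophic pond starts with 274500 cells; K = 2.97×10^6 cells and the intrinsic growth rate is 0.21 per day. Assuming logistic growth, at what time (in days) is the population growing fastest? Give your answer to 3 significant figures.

Logistic growth is fastest at N = K/2 = 1.485×10^6.
A = (K − N₀)/N₀ = 9.8197. Set K/(1 + A·e^(−rt)) = K/2 → A·e^(−rt) = 1.
e^(−0.21t) = 1/9.8197 = 0.101836, so t = ln(9.8197)/0.21 = 2.2844/0.21 = 10.878.

10.9 days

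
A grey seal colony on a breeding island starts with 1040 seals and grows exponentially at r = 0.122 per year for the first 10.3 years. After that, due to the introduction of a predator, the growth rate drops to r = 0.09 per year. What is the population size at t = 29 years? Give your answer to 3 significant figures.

Phase 1: N(10.3) = 1040·e^(0.122×10.3) = 1040·e^1.257 = 3653.99.
Phase 2 runs for 29 − 10.3 = 18.7 years at r = 0.09.
N(29) = 3653.99·e^(0.09×18.7) = 3653.99·e^1.683 = 19664.6.

19700 seals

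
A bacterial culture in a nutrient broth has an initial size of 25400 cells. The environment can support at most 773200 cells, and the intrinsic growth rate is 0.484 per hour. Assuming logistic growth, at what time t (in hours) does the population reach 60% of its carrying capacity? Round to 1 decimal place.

7.8 hours

A = (K − N₀)/N₀ = (773200 − 25400)/25400 = 29.441.
Solve 773200/(1 + 29.441·e^(−0.484t)) = 463920: 1 + 29.441·e^(−0.484t) = 1.6667, so e^(−0.484t) = 0.0226442.
−0.484·t = ln(0.0226442) = -3.7879, so t = 3.7879/0.484 = 7.8261.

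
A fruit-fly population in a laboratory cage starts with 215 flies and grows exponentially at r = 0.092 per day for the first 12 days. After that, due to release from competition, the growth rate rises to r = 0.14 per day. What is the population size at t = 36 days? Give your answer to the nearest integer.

18669 flies

Phase 1: N(12) = 215·e^(0.092×12) = 215·e^1.104 = 648.484.
Phase 2 runs for 36 − 12 = 24 days at r = 0.14.
N(36) = 648.484·e^(0.14×24) = 648.484·e^3.36 = 18669.3.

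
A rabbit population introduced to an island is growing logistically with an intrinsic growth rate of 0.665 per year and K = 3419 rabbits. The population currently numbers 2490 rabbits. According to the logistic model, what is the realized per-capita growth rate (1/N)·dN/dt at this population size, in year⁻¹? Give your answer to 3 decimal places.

0.181 per year

(1/N)·dN/dt = r(1 − N/K) = 0.665 × (1 − 2490/3419).
= 0.665 × 0.27172 = 0.18069.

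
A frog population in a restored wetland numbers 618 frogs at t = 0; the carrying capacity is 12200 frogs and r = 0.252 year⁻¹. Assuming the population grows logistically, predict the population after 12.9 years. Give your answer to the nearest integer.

A = (K − N₀)/N₀ = (12200 − 618)/618 = 18.741.
N(t) = K/(1 + A·e^(−rt)) = 12200/(1 + 18.741×e^(−0.252×12.9)).
e^(−3.251) = 0.038743; denominator = 1 + 18.741×0.038743 = 1.7261.
N = 12200/1.7261 = 7068.

7068 frogs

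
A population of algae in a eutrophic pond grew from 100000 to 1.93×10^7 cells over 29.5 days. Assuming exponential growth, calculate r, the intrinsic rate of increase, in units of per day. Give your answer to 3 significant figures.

From N(t) = N₀·e^(rt): e^(r·29.5) = 1.93×10^7/100000 = 193.
r·29.5 = ln(193) = 5.2627, so r = 5.2627/29.5 = 0.1784.

0.178 per day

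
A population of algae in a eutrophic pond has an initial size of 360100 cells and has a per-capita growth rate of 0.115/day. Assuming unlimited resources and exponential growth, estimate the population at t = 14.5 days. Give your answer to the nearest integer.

N(t) = N₀·e^(rt) = 360100 × e^(0.115×14.5) = 360100 × e^1.667.
e^1.667 ≈ 5.2989, so N ≈ 360100 × 5.2989 = 1.908135×10^6.

1908135 cells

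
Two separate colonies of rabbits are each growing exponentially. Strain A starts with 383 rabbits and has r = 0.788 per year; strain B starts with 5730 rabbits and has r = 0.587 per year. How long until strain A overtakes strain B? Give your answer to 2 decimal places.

Set 383·e^(0.788t) = 5730·e^(0.587t).
e^((0.788 − 0.587)t) = 5730/383 → e^(0.201·t) = 14.961.
0.201·t = ln(14.961) = 2.7054, so t = 2.7054/0.201 = 13.46.

13.46 years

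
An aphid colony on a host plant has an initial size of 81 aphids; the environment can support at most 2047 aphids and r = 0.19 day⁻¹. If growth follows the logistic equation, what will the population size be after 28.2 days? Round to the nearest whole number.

A = (K − N₀)/N₀ = (2047 − 81)/81 = 24.272.
N(t) = K/(1 + A·e^(−rt)) = 2047/(1 + 24.272×e^(−0.19×28.2)).
e^(−5.358) = 0.0047103; denominator = 1 + 24.272×0.0047103 = 1.1143.
N = 2047/1.1143 = 1836.98.

1837 aphids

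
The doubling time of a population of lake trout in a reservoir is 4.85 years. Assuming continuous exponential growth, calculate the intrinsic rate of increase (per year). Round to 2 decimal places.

r = ln(2)/t_d = 0.6931/4.85 = 0.14292.

0.14 per year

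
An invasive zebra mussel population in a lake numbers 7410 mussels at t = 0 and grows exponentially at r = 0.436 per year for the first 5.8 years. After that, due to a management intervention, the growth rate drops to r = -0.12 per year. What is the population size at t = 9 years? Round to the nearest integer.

63284 mussels

Phase 1: N(5.8) = 7410·e^(0.436×5.8) = 7410·e^2.529 = 92909.9.
Phase 2 runs for 9 − 5.8 = 3.2 years at r = -0.12.
N(9) = 92909.9·e^(-0.12×3.2) = 92909.9·e^-0.384 = 63283.9.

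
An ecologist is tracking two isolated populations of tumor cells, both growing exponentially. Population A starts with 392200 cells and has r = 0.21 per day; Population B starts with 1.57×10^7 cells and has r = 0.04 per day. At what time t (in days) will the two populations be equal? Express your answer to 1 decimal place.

Set 392200·e^(0.21t) = 1.57×10^7·e^(0.04t).
e^((0.21 − 0.04)t) = 1.57×10^7/392200 → e^(0.17·t) = 40.031.
0.17·t = ln(40.031) = 3.6896, so t = 3.6896/0.17 = 21.704.

21.7 days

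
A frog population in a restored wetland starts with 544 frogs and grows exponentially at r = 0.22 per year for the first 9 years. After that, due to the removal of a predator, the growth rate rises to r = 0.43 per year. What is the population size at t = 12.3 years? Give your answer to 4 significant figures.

Phase 1: N(9) = 544·e^(0.22×9) = 544·e^1.98 = 3940.05.
Phase 2 runs for 12.3 − 9 = 3.3 years at r = 0.43.
N(12.3) = 3940.05·e^(0.43×3.3) = 3940.05·e^1.419 = 16284.2.

16280 frogs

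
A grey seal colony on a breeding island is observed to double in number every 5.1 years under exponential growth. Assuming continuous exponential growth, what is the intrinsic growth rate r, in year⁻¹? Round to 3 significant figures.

0.136 per year

r = ln(2)/t_d = 0.6931/5.1 = 0.13591.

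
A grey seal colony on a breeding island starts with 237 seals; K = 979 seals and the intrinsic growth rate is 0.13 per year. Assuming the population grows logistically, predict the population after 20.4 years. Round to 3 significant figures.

802 seals

A = (K − N₀)/N₀ = (979 − 237)/237 = 3.1308.
N(t) = K/(1 + A·e^(−rt)) = 979/(1 + 3.1308×e^(−0.13×20.4)).
e^(−2.652) = 0.07051; denominator = 1 + 3.1308×0.07051 = 1.2208.
N = 979/1.2208 = 801.964.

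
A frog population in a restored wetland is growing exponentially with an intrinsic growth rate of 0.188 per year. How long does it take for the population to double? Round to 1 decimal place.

Doubling time t_d = ln(2)/r = 0.6931/0.188 = 3.687.

3.7 years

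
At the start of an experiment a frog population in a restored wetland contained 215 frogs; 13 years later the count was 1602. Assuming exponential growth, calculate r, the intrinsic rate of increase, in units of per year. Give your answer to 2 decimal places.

From N(t) = N₀·e^(rt): e^(r·13) = 1602/215 = 7.4512.
r·13 = ln(7.4512) = 2.0084, so r = 2.0084/13 = 0.15449.

0.15 per year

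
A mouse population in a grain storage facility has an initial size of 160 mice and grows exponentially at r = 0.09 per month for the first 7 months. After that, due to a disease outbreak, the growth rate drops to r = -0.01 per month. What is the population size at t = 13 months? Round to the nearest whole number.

Phase 1: N(7) = 160·e^(0.09×7) = 160·e^0.63 = 300.418.
Phase 2 runs for 13 − 7 = 6 months at r = -0.01.
N(13) = 300.418·e^(-0.01×6) = 300.418·e^-0.06 = 282.923.

283 mice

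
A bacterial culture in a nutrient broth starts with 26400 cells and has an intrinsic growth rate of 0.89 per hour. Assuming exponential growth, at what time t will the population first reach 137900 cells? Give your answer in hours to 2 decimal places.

Set N₀·e^(rt) = 137900: e^(0.89·t) = 137900/26400 = 5.2235.
0.89·t = ln(5.2235) = 1.6532, so t = 1.6532/0.89 = 1.8575.

1.86 hours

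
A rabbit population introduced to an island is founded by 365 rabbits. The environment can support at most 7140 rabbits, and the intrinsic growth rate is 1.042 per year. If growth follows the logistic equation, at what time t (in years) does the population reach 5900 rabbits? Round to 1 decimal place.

4.3 years

A = (K − N₀)/N₀ = (7140 − 365)/365 = 18.562.
Solve 7140/(1 + 18.562·e^(−1.042t)) = 5900: 1 + 18.562·e^(−1.042t) = 1.2102, so e^(−1.042t) = 0.0113228.
−1.042·t = ln(0.0113228) = -4.4809, so t = 4.4809/1.042 = 4.3003.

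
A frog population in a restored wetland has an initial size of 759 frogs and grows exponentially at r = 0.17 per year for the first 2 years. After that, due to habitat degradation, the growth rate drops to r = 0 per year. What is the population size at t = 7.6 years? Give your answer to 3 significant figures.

Phase 1: N(2) = 759·e^(0.17×2) = 759·e^0.34 = 1066.36.
Phase 2 runs for 7.6 − 2 = 5.6 years at r = 0.
N(7.6) = 1066.36·e^(0×5.6) = 1066.36·e^-0 = 1066.36.

1070 frogs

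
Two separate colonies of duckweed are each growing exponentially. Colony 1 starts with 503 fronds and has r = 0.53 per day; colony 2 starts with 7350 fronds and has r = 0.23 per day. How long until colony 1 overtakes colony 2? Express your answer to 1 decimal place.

Set 503·e^(0.53t) = 7350·e^(0.23t).
e^((0.53 − 0.23)t) = 7350/503 → e^(0.3·t) = 14.612.
0.3·t = ln(14.612) = 2.6819, so t = 2.6819/0.3 = 8.9396.

8.9 days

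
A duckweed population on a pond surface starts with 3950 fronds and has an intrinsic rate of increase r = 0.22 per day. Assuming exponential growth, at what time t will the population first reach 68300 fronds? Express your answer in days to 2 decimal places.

12.96 days

Set N₀·e^(rt) = 68300: e^(0.22·t) = 68300/3950 = 17.291.
0.22·t = ln(17.291) = 2.8502, so t = 2.8502/0.22 = 12.955.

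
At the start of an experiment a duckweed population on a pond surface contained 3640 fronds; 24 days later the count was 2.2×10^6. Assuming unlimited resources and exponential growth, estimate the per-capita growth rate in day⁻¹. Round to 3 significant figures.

0.267 per day

From N(t) = N₀·e^(rt): e^(r·24) = 2.2×10^6/3640 = 604.4.
r·24 = ln(604.4) = 6.4042, so r = 6.4042/24 = 0.26684.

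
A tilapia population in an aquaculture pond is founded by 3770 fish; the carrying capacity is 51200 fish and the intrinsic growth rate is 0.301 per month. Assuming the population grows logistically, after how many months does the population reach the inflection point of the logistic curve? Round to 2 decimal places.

Logistic growth is fastest at N = K/2 = 25600.
A = (K − N₀)/N₀ = 12.581. Set K/(1 + A·e^(−rt)) = K/2 → A·e^(−rt) = 1.
e^(−0.301t) = 1/12.581 = 0.0794856, so t = ln(12.581)/0.301 = 2.5322/0.301 = 8.4126.

8.41 months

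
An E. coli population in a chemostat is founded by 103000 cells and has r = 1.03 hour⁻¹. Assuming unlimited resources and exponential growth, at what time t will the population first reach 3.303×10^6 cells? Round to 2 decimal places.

Set N₀·e^(rt) = 3.303×10^6: e^(1.03·t) = 3.303×10^6/103000 = 32.068.
1.03·t = ln(32.068) = 3.4679, so t = 3.4679/1.03 = 3.3669.

3.37 hours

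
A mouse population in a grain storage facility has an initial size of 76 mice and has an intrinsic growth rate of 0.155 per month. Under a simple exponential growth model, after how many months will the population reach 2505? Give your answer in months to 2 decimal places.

Set N₀·e^(rt) = 2505: e^(0.155·t) = 2505/76 = 32.961.
0.155·t = ln(32.961) = 3.4953, so t = 3.4953/0.155 = 22.55.

22.55 months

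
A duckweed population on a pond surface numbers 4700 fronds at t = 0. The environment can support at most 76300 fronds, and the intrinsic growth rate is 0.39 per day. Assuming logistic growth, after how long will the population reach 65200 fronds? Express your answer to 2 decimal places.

11.52 days

A = (K − N₀)/N₀ = (76300 − 4700)/4700 = 15.234.
Solve 76300/(1 + 15.234·e^(−0.39t)) = 65200: 1 + 15.234·e^(−0.39t) = 1.1702, so e^(−0.39t) = 0.0111753.
−0.39·t = ln(0.0111753) = -4.494, so t = 4.494/0.39 = 11.523.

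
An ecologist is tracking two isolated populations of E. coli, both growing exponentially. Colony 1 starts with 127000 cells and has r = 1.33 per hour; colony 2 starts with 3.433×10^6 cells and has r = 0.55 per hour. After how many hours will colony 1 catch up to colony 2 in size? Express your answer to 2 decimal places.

4.23 hours

Set 127000·e^(1.33t) = 3.433×10^6·e^(0.55t).
e^((1.33 − 0.55)t) = 3.433×10^6/127000 → e^(0.78·t) = 27.031.
0.78·t = ln(27.031) = 3.297, so t = 3.297/0.78 = 4.2269.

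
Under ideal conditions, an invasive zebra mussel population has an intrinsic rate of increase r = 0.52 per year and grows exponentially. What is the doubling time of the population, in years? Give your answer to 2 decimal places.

Doubling time t_d = ln(2)/r = 0.6931/0.52 = 1.333.

1.33 years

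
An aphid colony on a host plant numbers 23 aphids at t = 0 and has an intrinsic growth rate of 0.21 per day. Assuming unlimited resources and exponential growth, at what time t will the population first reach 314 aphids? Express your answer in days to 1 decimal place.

Set N₀·e^(rt) = 314: e^(0.21·t) = 314/23 = 13.652.
0.21·t = ln(13.652) = 2.6139, so t = 2.6139/0.21 = 12.447.

12.4 days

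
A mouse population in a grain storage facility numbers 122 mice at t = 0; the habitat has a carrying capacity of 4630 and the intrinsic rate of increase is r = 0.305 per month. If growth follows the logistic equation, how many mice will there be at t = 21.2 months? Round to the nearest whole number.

A = (K − N₀)/N₀ = (4630 − 122)/122 = 36.951.
N(t) = K/(1 + A·e^(−rt)) = 4630/(1 + 36.951×e^(−0.305×21.2)).
e^(−6.466) = 0.0015554; denominator = 1 + 36.951×0.0015554 = 1.0575.
N = 4630/1.0575 = 4378.36.

4378 mice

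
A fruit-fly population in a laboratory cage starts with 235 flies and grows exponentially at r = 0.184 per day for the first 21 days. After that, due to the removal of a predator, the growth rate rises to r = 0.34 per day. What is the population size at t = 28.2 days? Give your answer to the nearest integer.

129519 flies

Phase 1: N(21) = 235·e^(0.184×21) = 235·e^3.864 = 11199.1.
Phase 2 runs for 28.2 − 21 = 7.2 days at r = 0.34.
N(28.2) = 11199.1·e^(0.34×7.2) = 11199.1·e^2.448 = 129519.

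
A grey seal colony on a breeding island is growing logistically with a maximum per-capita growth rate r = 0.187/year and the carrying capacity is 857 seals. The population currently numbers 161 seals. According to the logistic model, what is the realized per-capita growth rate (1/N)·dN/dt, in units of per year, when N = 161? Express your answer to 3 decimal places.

0.152 per year

(1/N)·dN/dt = r(1 − N/K) = 0.187 × (1 − 161/857).
= 0.187 × 0.81214 = 0.15187.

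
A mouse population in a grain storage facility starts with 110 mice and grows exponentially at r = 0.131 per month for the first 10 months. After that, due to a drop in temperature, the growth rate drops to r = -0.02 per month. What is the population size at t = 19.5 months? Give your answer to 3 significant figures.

337 mice

Phase 1: N(10) = 110·e^(0.131×10) = 110·e^1.31 = 407.679.
Phase 2 runs for 19.5 − 10 = 9.5 months at r = -0.02.
N(19.5) = 407.679·e^(-0.02×9.5) = 407.679·e^-0.19 = 337.134.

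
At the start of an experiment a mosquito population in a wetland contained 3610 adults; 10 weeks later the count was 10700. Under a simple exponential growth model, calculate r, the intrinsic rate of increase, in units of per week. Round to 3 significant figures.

From N(t) = N₀·e^(rt): e^(r·10) = 10700/3610 = 2.964.
r·10 = ln(2.964) = 1.0865, so r = 1.0865/10 = 0.10865.

0.109 per week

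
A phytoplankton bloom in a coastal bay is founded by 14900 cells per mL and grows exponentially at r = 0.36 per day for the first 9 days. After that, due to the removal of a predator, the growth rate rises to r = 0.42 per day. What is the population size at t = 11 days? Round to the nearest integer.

Phase 1: N(9) = 14900·e^(0.36×9) = 14900·e^3.24 = 380452.
Phase 2 runs for 11 − 9 = 2 days at r = 0.42.
N(11) = 380452·e^(0.42×2) = 380452·e^0.84 = 881268.

881268 cells per mL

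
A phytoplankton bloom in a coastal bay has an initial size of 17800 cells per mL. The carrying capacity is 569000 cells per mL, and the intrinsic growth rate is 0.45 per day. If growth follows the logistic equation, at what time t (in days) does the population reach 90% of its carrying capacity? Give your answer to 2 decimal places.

A = (K − N₀)/N₀ = (569000 − 17800)/17800 = 30.966.
Solve 569000/(1 + 30.966·e^(−0.45t)) = 512100: 1 + 30.966·e^(−0.45t) = 1.1111, so e^(−0.45t) = 0.00358813.
−0.45·t = ln(0.00358813) = -5.6301, so t = 5.6301/0.45 = 12.511.

12.51 days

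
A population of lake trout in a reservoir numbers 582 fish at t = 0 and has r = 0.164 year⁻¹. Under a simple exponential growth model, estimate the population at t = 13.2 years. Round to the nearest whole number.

N(t) = N₀·e^(rt) = 582 × e^(0.164×13.2) = 582 × e^2.165.
e^2.165 ≈ 8.7129, so N ≈ 582 × 8.7129 = 5070.88.

5071 fish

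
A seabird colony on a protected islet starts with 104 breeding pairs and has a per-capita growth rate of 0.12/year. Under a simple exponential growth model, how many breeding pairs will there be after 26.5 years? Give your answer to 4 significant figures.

N(t) = N₀·e^(rt) = 104 × e^(0.12×26.5) = 104 × e^3.18.
e^3.18 ≈ 24.047, so N ≈ 104 × 24.047 = 2500.86.

2501 breeding pairs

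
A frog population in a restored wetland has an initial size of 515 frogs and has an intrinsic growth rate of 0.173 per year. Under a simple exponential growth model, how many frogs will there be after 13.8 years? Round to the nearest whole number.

5606 frogs

N(t) = N₀·e^(rt) = 515 × e^(0.173×13.8) = 515 × e^2.387.
e^2.387 ≈ 10.885, so N ≈ 515 × 10.885 = 5605.86.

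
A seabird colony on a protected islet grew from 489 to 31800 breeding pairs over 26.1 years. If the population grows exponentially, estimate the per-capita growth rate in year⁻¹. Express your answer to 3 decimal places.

0.160 per year

From N(t) = N₀·e^(rt): e^(r·26.1) = 31800/489 = 65.031.
r·26.1 = ln(65.031) = 4.1749, so r = 4.1749/26.1 = 0.15996.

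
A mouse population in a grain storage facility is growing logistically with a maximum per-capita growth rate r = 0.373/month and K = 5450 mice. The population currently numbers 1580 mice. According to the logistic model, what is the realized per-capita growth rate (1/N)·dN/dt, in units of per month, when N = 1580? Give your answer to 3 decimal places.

0.265 per month

(1/N)·dN/dt = r(1 − N/K) = 0.373 × (1 − 1580/5450).
= 0.373 × 0.71009 = 0.26486.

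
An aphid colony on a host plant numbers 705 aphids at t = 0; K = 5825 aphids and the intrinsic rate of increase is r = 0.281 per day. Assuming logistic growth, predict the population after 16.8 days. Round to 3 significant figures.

5470 aphids

A = (K − N₀)/N₀ = (5825 − 705)/705 = 7.2624.
N(t) = K/(1 + A·e^(−rt)) = 5825/(1 + 7.2624×e^(−0.281×16.8)).
e^(−4.721) = 0.008908; denominator = 1 + 7.2624×0.008908 = 1.0647.
N = 5825/1.0647 = 5471.06.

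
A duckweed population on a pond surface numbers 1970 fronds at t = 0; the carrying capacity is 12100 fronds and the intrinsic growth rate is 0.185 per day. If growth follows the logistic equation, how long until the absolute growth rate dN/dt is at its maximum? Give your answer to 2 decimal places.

Logistic growth is fastest at N = K/2 = 6050.
A = (K − N₀)/N₀ = 5.1421. Set K/(1 + A·e^(−rt)) = K/2 → A·e^(−rt) = 1.
e^(−0.185t) = 1/5.1421 = 0.194472, so t = ln(5.1421)/0.185 = 1.6375/0.185 = 8.8512.

8.85 days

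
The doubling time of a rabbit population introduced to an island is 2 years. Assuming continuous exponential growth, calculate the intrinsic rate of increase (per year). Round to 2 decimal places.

0.35 per year

r = ln(2)/t_d = 0.6931/2 = 0.34657.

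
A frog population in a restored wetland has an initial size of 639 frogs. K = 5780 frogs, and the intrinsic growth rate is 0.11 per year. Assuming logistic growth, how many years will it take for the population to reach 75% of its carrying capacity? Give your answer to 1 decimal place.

28.9 years

A = (K − N₀)/N₀ = (5780 − 639)/639 = 8.0454.
Solve 5780/(1 + 8.0454·e^(−0.11t)) = 4335: 1 + 8.0454·e^(−0.11t) = 1.3333, so e^(−0.11t) = 0.0414316.
−0.11·t = ln(0.0414316) = -3.1837, so t = 3.1837/0.11 = 28.943.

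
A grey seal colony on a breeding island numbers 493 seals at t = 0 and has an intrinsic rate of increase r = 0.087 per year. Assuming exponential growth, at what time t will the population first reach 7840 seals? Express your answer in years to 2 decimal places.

Set N₀·e^(rt) = 7840: e^(0.087·t) = 7840/493 = 15.903.
0.087·t = ln(15.903) = 2.7665, so t = 2.7665/0.087 = 31.799.

31.80 years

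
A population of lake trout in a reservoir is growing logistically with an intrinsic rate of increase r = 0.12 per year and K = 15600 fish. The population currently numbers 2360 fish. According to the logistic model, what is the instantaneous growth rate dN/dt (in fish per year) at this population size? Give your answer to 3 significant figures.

240 fish per year

dN/dt = rN(1 − N/K) = 0.12 × 2360 × (1 − 2360/15600).
1 − 2360/15600 = 0.84872; dN/dt = 0.12 × 2360 × 0.84872 = 240.36.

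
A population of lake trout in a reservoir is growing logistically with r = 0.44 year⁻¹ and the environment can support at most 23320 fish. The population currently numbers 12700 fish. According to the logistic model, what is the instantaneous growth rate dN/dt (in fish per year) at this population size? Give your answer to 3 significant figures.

2540 fish per year

dN/dt = rN(1 − N/K) = 0.44 × 12700 × (1 − 12700/23320).
1 − 12700/23320 = 0.4554; dN/dt = 0.44 × 12700 × 0.4554 = 2544.8.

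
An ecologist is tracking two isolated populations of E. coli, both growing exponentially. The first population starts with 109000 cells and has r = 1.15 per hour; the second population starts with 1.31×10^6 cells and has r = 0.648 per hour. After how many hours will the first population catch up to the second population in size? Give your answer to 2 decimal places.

Set 109000·e^(1.15t) = 1.31×10^6·e^(0.648t).
e^((1.15 − 0.648)t) = 1.31×10^6/109000 → e^(0.502·t) = 12.018.
0.502·t = ln(12.018) = 2.4864, so t = 2.4864/0.502 = 4.9531.

4.95 hours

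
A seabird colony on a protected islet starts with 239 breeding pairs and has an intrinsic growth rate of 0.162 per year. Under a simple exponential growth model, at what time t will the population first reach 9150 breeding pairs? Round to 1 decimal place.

22.5 years

Set N₀·e^(rt) = 9150: e^(0.162·t) = 9150/239 = 38.285.
0.162·t = ln(38.285) = 3.645, so t = 3.645/0.162 = 22.5.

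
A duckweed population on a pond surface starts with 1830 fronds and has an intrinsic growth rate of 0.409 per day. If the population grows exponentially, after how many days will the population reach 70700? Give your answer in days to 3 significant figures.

8.93 days

Set N₀·e^(rt) = 70700: e^(0.409·t) = 70700/1830 = 38.634.
0.409·t = ln(38.634) = 3.6541, so t = 3.6541/0.409 = 8.9343.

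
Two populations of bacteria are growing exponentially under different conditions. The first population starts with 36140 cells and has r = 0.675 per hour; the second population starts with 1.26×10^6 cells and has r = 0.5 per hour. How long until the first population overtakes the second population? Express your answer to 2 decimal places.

Set 36140·e^(0.675t) = 1.26×10^6·e^(0.5t).
e^((0.675 − 0.5)t) = 1.26×10^6/36140 → e^(0.175·t) = 34.864.
0.175·t = ln(34.864) = 3.5515, so t = 3.5515/0.175 = 20.294.

20.29 hours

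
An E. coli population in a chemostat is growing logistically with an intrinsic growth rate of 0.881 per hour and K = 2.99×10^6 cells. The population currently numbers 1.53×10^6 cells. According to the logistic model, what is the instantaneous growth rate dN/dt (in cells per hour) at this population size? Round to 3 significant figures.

dN/dt = rN(1 − N/K) = 0.881 × 1.53×10^6 × (1 − 1.53×10^6/2.99×10^6).
1 − 1.53×10^6/2.99×10^6 = 0.48829; dN/dt = 0.881 × 1.53×10^6 × 0.48829 = 6.58187×10^5.

658000 cells per hour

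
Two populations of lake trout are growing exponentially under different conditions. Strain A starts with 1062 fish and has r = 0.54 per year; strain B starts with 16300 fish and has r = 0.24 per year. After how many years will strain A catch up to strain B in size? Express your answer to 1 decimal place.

9.1 years

Set 1062·e^(0.54t) = 16300·e^(0.24t).
e^((0.54 − 0.24)t) = 16300/1062 → e^(0.3·t) = 15.348.
0.3·t = ln(15.348) = 2.731, so t = 2.731/0.3 = 9.1034.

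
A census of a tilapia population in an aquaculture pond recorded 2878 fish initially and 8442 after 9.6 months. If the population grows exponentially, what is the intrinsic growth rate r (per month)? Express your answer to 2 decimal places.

0.11 per month

From N(t) = N₀·e^(rt): e^(r·9.6) = 8442/2878 = 2.9333.
r·9.6 = ln(2.9333) = 1.0761, so r = 1.0761/9.6 = 0.1121.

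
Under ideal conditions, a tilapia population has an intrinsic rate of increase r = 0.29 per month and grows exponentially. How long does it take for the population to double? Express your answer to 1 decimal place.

2.4 months

Doubling time t_d = ln(2)/r = 0.6931/0.29 = 2.3902.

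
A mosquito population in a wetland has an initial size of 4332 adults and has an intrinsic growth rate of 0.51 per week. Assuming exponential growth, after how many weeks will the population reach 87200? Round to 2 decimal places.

Set N₀·e^(rt) = 87200: e^(0.51·t) = 87200/4332 = 20.129.
0.51·t = ln(20.129) = 3.0022, so t = 3.0022/0.51 = 5.8866.

5.89 weeks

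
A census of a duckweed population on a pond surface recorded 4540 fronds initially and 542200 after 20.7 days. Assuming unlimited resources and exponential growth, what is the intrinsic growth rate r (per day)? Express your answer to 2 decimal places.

0.23 per day

From N(t) = N₀·e^(rt): e^(r·20.7) = 542200/4540 = 119.43.
r·20.7 = ln(119.43) = 4.7827, so r = 4.7827/20.7 = 0.23105.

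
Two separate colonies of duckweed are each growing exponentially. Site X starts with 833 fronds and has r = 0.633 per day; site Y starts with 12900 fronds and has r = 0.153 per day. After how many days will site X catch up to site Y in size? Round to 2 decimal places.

Set 833·e^(0.633t) = 12900·e^(0.153t).
e^((0.633 − 0.153)t) = 12900/833 → e^(0.48·t) = 15.486.
0.48·t = ln(15.486) = 2.7399, so t = 2.7399/0.48 = 5.7082.

5.71 days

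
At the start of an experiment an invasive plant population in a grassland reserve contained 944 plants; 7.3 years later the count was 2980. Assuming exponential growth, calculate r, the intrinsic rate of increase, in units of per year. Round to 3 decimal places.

From N(t) = N₀·e^(rt): e^(r·7.3) = 2980/944 = 3.1568.
r·7.3 = ln(3.1568) = 1.1496, so r = 1.1496/7.3 = 0.15747.

0.157 per year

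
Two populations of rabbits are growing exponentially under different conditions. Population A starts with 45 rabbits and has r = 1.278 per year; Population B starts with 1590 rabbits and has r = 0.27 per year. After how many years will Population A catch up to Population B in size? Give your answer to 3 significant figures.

3.54 years

Set 45·e^(1.278t) = 1590·e^(0.27t).
e^((1.278 − 0.27)t) = 1590/45 → e^(1.008·t) = 35.333.
1.008·t = ln(35.333) = 3.5648, so t = 3.5648/1.008 = 3.5365.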